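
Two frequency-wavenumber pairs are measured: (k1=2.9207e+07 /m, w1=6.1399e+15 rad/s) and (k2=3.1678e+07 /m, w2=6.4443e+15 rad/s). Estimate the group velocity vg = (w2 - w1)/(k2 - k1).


vg = (w2 - w1) / (k2 - k1)
= (6.4443e+15 - 6.1399e+15) / (3.1678e+07 - 2.9207e+07)
= 3.0440e+14 / 2.4710e+06
= 1.2319e+08 m/s

1.2319e+08


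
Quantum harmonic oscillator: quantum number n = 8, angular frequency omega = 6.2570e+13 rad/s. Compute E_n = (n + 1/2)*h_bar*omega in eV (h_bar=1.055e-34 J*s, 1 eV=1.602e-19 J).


E = (n + 1/2) * h_bar * omega
= (8 + 0.5) * 1.055e-34 * 6.2570e+13
= 8.5 * 6.6011e-21
= 5.6110e-20 J
= 0.3502 eV

0.3502


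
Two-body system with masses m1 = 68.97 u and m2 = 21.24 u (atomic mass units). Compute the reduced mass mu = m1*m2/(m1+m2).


mu = m1 * m2 / (m1 + m2)
= 68.97 * 21.24 / (68.97 + 21.24)
= 1464.9228 / 90.21
= 16.239 u

16.239


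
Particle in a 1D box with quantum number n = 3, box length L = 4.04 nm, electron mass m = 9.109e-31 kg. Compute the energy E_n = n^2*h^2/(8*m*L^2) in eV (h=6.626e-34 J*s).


E = n^2 * h^2 / (8 * m * L^2)
= 3^2 * (6.626e-34)^2 / (8 * 9.109e-31 * (4.04e-9)^2)
= 9 * 4.3904e-67 / (8 * 9.109e-31 * 1.6322e-17)
= 3.3222e-20 J
= 0.2074 eV

0.2074


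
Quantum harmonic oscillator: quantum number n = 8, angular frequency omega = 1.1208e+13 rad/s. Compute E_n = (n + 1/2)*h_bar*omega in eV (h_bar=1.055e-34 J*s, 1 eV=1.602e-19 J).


E = (n + 1/2) * h_bar * omega
= (8 + 0.5) * 1.055e-34 * 1.1208e+13
= 8.5 * 1.1824e-21
= 1.0051e-20 J
= 0.0627 eV

0.0627


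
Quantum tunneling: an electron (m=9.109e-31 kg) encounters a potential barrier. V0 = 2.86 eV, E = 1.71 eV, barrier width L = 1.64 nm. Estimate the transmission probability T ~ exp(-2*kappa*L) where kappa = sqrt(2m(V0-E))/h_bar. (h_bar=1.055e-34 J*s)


V0 - E = 1.15 eV = 1.8423e-19 J
kappa = sqrt(2 * m * (V0-E)) / h_bar
= sqrt(2 * 9.109e-31 * 1.8423e-19) / 1.055e-34
= 5.4913e+09 /m
2*kappa*L = 2 * 5.4913e+09 * 1.64e-9
= 18.0116
T = exp(-18.0116) = 1.505457e-08

1.505457e-08


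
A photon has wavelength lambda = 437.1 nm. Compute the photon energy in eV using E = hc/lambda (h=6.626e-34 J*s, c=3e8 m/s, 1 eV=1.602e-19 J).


E = hc / lambda
= (6.626e-34)(3e8) / (437.1e-9)
= 1.9878e-25 / 4.3710e-07
= 4.5477e-19 J
Converting to eV: 4.5477e-19 / 1.602e-19
= 2.8388 eV

2.8388


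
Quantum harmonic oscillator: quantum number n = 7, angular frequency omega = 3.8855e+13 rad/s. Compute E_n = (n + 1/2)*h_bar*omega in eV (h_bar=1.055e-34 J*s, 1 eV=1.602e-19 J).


E = (n + 1/2) * h_bar * omega
= (7 + 0.5) * 1.055e-34 * 3.8855e+13
= 7.5 * 4.0992e-21
= 3.0744e-20 J
= 0.1919 eV

0.1919


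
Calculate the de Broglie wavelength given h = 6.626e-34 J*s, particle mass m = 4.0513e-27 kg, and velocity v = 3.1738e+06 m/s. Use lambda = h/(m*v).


lambda = h / (m * v)
= 6.626e-34 / (4.0513e-27 * 3.1738e+06)
= 6.626e-34 / 1.2858e-20
= 5.1532e-14 m

5.1532e-14


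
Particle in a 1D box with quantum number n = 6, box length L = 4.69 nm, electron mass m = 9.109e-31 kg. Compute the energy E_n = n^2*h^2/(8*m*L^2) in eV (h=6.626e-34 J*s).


E = n^2 * h^2 / (8 * m * L^2)
= 6^2 * (6.626e-34)^2 / (8 * 9.109e-31 * (4.69e-9)^2)
= 36 * 4.3904e-67 / (8 * 9.109e-31 * 2.1996e-17)
= 9.8605e-20 J
= 0.6155 eV

0.6155


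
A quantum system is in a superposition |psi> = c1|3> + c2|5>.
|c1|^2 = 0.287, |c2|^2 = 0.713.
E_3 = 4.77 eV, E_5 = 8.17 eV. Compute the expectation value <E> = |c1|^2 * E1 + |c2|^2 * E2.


<E> = |c1|^2 * E1 + |c2|^2 * E2
= 0.287 * 4.77 + 0.713 * 8.17
= 1.369 + 5.8252
= 7.1942 eV

7.1942


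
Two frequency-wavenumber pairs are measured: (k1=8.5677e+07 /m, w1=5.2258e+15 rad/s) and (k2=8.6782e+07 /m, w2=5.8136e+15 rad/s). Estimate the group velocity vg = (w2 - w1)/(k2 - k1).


vg = (w2 - w1) / (k2 - k1)
= (5.8136e+15 - 5.2258e+15) / (8.6782e+07 - 8.5677e+07)
= 5.8780e+14 / 1.1050e+06
= 5.3195e+08 m/s

5.3195e+08


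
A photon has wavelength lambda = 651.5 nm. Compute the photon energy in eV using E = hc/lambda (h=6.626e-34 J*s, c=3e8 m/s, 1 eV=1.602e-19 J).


E = hc / lambda
= (6.626e-34)(3e8) / (651.5e-9)
= 1.9878e-25 / 6.5150e-07
= 3.0511e-19 J
Converting to eV: 3.0511e-19 / 1.602e-19
= 1.9046 eV

1.9046


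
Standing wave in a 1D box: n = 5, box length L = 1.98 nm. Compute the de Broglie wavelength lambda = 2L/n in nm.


lambda = 2L / n
= 2 * 1.98 / 5
= 3.96 / 5
= 0.792 nm

0.792


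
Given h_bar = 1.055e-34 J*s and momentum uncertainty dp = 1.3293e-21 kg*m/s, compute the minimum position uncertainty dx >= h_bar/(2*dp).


dx = h_bar / (2 * dp)
= 1.055e-34 / (2 * 1.3293e-21)
= 1.055e-34 / 2.6586e-21
= 3.9683e-14 m

3.9683e-14


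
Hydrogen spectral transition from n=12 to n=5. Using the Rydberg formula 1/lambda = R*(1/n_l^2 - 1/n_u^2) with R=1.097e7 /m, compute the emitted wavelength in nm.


1/lambda = R * (1/n_l^2 - 1/n_u^2)
= 1.097e7 * (1/5^2 - 1/12^2)
= 1.097e7 * (0.04 - 0.006944)
= 1.097e7 * 0.033056
= 3.6262e+05 /m
lambda = 1 / 3.6262e+05 = 2757.712 nm

2757.712


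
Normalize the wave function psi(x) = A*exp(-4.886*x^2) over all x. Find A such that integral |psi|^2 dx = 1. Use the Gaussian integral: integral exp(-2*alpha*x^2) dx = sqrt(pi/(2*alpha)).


integral |psi|^2 dx = A^2 * sqrt(pi/(2*alpha)) = 1
A^2 = sqrt(2*alpha/pi)
= sqrt(2 * 4.886 / pi)
= 1.763668
A = sqrt(1.763668)
= 1.328

1.328


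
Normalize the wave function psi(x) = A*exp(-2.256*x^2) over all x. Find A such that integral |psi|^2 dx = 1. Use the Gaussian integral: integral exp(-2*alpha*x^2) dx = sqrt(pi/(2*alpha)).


integral |psi|^2 dx = A^2 * sqrt(pi/(2*alpha)) = 1
A^2 = sqrt(2*alpha/pi)
= sqrt(2 * 2.256 / pi)
= 1.198422
A = sqrt(1.198422)
= 1.0947

1.0947


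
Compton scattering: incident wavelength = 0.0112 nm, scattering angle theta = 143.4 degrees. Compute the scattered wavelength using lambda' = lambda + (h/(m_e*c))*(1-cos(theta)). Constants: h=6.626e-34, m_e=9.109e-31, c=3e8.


Compton wavelength: h/(m_e*c) = 2.4247e-12 m
d_lambda = 2.4247e-12 * (1 - cos(143.4 deg))
= 2.4247e-12 * 1.802817
= 4.3713e-12 m = 0.004371 nm
lambda' = 0.0112 + 0.004371
= 0.015571 nm

0.015571


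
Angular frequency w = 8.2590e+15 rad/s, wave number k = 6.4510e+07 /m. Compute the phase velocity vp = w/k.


vp = w / k
= 8.2590e+15 / 6.4510e+07
= 1.2803e+08 m/s

1.2803e+08


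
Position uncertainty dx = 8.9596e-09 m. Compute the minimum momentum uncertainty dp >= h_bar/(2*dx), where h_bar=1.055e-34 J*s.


dp = h_bar / (2 * dx)
= 1.055e-34 / (2 * 8.9596e-09)
= 1.055e-34 / 1.7919e-08
= 5.8875e-27 kg*m/s

5.8875e-27


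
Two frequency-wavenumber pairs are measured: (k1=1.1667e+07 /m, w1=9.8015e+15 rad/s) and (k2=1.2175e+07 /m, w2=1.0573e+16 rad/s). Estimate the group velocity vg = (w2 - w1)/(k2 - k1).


vg = (w2 - w1) / (k2 - k1)
= (1.0573e+16 - 9.8015e+15) / (1.2175e+07 - 1.1667e+07)
= 7.7150e+14 / 5.0800e+05
= 1.5187e+09 m/s

1.5187e+09


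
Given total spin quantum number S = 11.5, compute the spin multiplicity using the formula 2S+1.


Spin multiplicity = 2S + 1
= 2 * 11.5 + 1
= 23.0 + 1
= 24

24


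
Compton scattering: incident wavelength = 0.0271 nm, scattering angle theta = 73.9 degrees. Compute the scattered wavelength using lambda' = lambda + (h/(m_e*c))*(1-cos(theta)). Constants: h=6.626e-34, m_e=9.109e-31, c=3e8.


Compton wavelength: h/(m_e*c) = 2.4247e-12 m
d_lambda = 2.4247e-12 * (1 - cos(73.9 deg))
= 2.4247e-12 * 0.722685
= 1.7523e-12 m = 0.001752 nm
lambda' = 0.0271 + 0.001752
= 0.028852 nm

0.028852


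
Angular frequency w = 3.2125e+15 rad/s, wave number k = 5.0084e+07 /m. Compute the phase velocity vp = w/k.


vp = w / k
= 3.2125e+15 / 5.0084e+07
= 6.4142e+07 m/s

6.4142e+07


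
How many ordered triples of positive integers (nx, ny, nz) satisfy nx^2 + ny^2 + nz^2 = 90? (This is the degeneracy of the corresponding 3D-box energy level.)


Enumerate all (nx, ny, nz) with nx^2 + ny^2 + nz^2 = 90:
(1,5,8)
(1,8,5)
(4,5,7)
(4,7,5)
(5,1,8)
(5,4,7)
(5,7,4)
(5,8,1)
(7,4,5)
(7,5,4)
(8,1,5)
(8,5,1)
Total degeneracy = 12

12


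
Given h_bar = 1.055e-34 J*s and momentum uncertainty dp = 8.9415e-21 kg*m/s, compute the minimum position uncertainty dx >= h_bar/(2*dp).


dx = h_bar / (2 * dp)
= 1.055e-34 / (2 * 8.9415e-21)
= 1.055e-34 / 1.7883e-20
= 5.8995e-15 m

5.8995e-15


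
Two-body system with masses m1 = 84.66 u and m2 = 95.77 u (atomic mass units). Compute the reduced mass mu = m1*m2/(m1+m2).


mu = m1 * m2 / (m1 + m2)
= 84.66 * 95.77 / (84.66 + 95.77)
= 8107.8882 / 180.43
= 44.9365 u

44.9365


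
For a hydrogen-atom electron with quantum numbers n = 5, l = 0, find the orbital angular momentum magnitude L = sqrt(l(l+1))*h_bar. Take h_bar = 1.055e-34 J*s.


L = sqrt(l*(l+1)) * h_bar
= sqrt(0 * 1) * 1.055e-34
= sqrt(0) * 1.055e-34
= 0.0 * 1.055e-34
= 0.0000e+00 J*s

0.0000e+00


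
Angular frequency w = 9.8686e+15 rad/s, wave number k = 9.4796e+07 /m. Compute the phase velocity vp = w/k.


vp = w / k
= 9.8686e+15 / 9.4796e+07
= 1.0410e+08 m/s

1.0410e+08


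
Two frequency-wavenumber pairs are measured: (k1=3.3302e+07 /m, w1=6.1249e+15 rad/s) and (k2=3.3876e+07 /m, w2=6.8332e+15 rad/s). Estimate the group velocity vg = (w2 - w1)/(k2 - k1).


vg = (w2 - w1) / (k2 - k1)
= (6.8332e+15 - 6.1249e+15) / (3.3876e+07 - 3.3302e+07)
= 7.0830e+14 / 5.7400e+05
= 1.2340e+09 m/s

1.2340e+09


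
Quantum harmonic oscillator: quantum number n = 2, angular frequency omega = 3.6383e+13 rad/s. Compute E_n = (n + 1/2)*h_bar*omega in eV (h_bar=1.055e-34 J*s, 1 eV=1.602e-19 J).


E = (n + 1/2) * h_bar * omega
= (2 + 0.5) * 1.055e-34 * 3.6383e+13
= 2.5 * 3.8384e-21
= 9.5960e-21 J
= 0.0599 eV

0.0599


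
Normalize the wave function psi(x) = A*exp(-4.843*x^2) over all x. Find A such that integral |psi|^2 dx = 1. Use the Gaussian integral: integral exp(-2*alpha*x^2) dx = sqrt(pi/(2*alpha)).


integral |psi|^2 dx = A^2 * sqrt(pi/(2*alpha)) = 1
A^2 = sqrt(2*alpha/pi)
= sqrt(2 * 4.843 / pi)
= 1.75589
A = sqrt(1.75589)
= 1.3251

1.3251


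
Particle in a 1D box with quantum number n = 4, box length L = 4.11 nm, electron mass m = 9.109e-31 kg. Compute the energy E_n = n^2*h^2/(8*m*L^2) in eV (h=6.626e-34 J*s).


E = n^2 * h^2 / (8 * m * L^2)
= 4^2 * (6.626e-34)^2 / (8 * 9.109e-31 * (4.11e-9)^2)
= 16 * 4.3904e-67 / (8 * 9.109e-31 * 1.6892e-17)
= 5.7066e-20 J
= 0.3562 eV

0.3562


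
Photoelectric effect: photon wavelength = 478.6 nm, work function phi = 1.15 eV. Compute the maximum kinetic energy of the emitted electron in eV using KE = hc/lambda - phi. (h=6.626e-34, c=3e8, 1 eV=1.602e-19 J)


E_photon = hc / lambda
= (6.626e-34)(3e8) / (478.6e-9)
= 4.1534e-19 J
= 2.5926 eV
KE = E_photon - phi
= 2.5926 - 1.15
= 1.4426 eV

1.4426


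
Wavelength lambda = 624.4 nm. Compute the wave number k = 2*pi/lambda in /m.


k = 2 * pi / lambda
= 6.2832 / (624.4e-9)
= 6.2832 / 6.2440e-07
= 1.0063e+07 /m

1.0063e+07


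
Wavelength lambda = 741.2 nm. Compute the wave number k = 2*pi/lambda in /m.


k = 2 * pi / lambda
= 6.2832 / (741.2e-9)
= 6.2832 / 7.4120e-07
= 8.4770e+06 /m

8.4770e+06


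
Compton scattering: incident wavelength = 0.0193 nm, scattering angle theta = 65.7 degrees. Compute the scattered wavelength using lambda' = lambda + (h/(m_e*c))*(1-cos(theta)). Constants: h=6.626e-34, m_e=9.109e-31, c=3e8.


Compton wavelength: h/(m_e*c) = 2.4247e-12 m
d_lambda = 2.4247e-12 * (1 - cos(65.7 deg))
= 2.4247e-12 * 0.588486
= 1.4269e-12 m = 0.001427 nm
lambda' = 0.0193 + 0.001427
= 0.020727 nm

0.020727


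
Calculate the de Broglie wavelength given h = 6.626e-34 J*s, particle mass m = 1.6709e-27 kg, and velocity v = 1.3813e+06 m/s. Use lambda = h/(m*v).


lambda = h / (m * v)
= 6.626e-34 / (1.6709e-27 * 1.3813e+06)
= 6.626e-34 / 2.3080e-21
= 2.8709e-13 m

2.8709e-13


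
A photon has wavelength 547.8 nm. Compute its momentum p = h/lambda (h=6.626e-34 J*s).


p = h / lambda
= 6.626e-34 / (547.8e-9)
= 6.626e-34 / 5.4780e-07
= 1.2096e-27 kg*m/s

1.2096e-27


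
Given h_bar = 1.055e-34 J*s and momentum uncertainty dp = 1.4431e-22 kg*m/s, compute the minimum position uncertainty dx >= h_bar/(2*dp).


dx = h_bar / (2 * dp)
= 1.055e-34 / (2 * 1.4431e-22)
= 1.055e-34 / 2.8862e-22
= 3.6553e-13 m

3.6553e-13


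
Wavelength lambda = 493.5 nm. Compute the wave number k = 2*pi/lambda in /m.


k = 2 * pi / lambda
= 6.2832 / (493.5e-9)
= 6.2832 / 4.9350e-07
= 1.2732e+07 /m

1.2732e+07


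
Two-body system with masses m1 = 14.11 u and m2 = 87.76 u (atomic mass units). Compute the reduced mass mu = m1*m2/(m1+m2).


mu = m1 * m2 / (m1 + m2)
= 14.11 * 87.76 / (14.11 + 87.76)
= 1238.2936 / 101.87
= 12.1556 u

12.1556


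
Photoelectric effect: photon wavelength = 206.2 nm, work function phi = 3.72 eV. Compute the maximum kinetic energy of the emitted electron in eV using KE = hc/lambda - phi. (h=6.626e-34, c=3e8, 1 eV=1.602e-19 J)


E_photon = hc / lambda
= (6.626e-34)(3e8) / (206.2e-9)
= 9.6402e-19 J
= 6.0176 eV
KE = E_photon - phi
= 6.0176 - 3.72
= 2.2976 eV

2.2976


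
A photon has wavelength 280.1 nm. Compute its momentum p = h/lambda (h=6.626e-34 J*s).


p = h / lambda
= 6.626e-34 / (280.1e-9)
= 6.626e-34 / 2.8010e-07
= 2.3656e-27 kg*m/s

2.3656e-27


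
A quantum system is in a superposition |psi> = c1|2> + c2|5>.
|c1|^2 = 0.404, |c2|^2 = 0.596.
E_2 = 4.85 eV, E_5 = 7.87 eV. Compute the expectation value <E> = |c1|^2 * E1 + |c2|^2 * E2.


<E> = |c1|^2 * E1 + |c2|^2 * E2
= 0.404 * 4.85 + 0.596 * 7.87
= 1.9594 + 4.6905
= 6.6499 eV

6.6499


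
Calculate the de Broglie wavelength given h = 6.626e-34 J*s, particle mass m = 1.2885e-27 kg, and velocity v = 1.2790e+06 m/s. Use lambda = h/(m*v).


lambda = h / (m * v)
= 6.626e-34 / (1.2885e-27 * 1.2790e+06)
= 6.626e-34 / 1.6480e-21
= 4.0207e-13 m

4.0207e-13


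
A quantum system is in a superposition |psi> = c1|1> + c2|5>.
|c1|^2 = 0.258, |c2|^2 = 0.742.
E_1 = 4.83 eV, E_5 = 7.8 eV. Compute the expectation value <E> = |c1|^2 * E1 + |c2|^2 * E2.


<E> = |c1|^2 * E1 + |c2|^2 * E2
= 0.258 * 4.83 + 0.742 * 7.8
= 1.2461 + 5.7876
= 7.0337 eV

7.0337


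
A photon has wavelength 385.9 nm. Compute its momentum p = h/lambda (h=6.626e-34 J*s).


p = h / lambda
= 6.626e-34 / (385.9e-9)
= 6.626e-34 / 3.8590e-07
= 1.7170e-27 kg*m/s

1.7170e-27


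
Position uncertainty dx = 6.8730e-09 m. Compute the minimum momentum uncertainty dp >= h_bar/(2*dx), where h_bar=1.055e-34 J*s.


dp = h_bar / (2 * dx)
= 1.055e-34 / (2 * 6.8730e-09)
= 1.055e-34 / 1.3746e-08
= 7.6750e-27 kg*m/s

7.6750e-27


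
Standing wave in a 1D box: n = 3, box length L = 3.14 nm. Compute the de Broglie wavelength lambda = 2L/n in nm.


lambda = 2L / n
= 2 * 3.14 / 3
= 6.28 / 3
= 2.0933 nm

2.0933


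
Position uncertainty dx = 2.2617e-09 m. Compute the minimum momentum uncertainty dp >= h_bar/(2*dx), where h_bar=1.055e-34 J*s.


dp = h_bar / (2 * dx)
= 1.055e-34 / (2 * 2.2617e-09)
= 1.055e-34 / 4.5234e-09
= 2.3323e-26 kg*m/s

2.3323e-26


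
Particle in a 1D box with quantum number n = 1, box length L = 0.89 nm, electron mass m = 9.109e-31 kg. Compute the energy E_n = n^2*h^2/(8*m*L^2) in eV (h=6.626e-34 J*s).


E = n^2 * h^2 / (8 * m * L^2)
= 1^2 * (6.626e-34)^2 / (8 * 9.109e-31 * (0.89e-9)^2)
= 1 * 4.3904e-67 / (8 * 9.109e-31 * 7.9210e-19)
= 7.6061e-20 J
= 0.4748 eV

0.4748


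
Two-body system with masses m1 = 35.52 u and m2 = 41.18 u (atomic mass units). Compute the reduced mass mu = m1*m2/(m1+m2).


mu = m1 * m2 / (m1 + m2)
= 35.52 * 41.18 / (35.52 + 41.18)
= 1462.7136 / 76.7
= 19.0706 u

19.0706


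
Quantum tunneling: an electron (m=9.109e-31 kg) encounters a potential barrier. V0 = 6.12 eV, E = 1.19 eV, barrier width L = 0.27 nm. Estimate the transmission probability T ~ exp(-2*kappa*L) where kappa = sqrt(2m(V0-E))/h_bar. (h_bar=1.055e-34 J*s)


V0 - E = 4.93 eV = 7.8979e-19 J
kappa = sqrt(2 * m * (V0-E)) / h_bar
= sqrt(2 * 9.109e-31 * 7.8979e-19) / 1.055e-34
= 1.1370e+10 /m
2*kappa*L = 2 * 1.1370e+10 * 0.27e-9
= 6.1397
T = exp(-6.1397) = 2.155594e-03

2.155594e-03


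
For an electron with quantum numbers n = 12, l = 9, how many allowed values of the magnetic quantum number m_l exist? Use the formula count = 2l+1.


m_l ranges from -l to +l in integer steps
So m_l goes from -9 to +9
Count = 2l + 1 = 2*9 + 1
= 19

19


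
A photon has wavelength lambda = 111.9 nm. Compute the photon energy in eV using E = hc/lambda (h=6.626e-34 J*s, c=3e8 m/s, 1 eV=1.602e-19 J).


E = hc / lambda
= (6.626e-34)(3e8) / (111.9e-9)
= 1.9878e-25 / 1.1190e-07
= 1.7764e-18 J
Converting to eV: 1.7764e-18 / 1.602e-19
= 11.0887 eV

11.0887


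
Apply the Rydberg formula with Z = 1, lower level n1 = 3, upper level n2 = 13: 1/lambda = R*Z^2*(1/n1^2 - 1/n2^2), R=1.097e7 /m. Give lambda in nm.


1/lambda = R * Z^2 * (1/n1^2 - 1/n2^2)
= 1.097e7 * 1^2 * (1/3^2 - 1/13^2)
= 1.097e7 * 1 * (0.111111 - 0.005917)
= 1.1540e+06 /m
lambda = 1 / 1.1540e+06
= 866.5679 nm

866.5679


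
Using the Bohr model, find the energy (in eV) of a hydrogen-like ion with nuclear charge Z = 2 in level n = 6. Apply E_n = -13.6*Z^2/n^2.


E_n = -13.6 * Z^2 / n^2
= -13.6 * 2^2 / 6^2
= -13.6 * 4 / 36
= -1.5111 eV

-1.5111


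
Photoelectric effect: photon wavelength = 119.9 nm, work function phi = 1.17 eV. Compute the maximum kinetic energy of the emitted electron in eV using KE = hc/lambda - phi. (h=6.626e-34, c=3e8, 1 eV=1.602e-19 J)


E_photon = hc / lambda
= (6.626e-34)(3e8) / (119.9e-9)
= 1.6579e-18 J
= 10.3488 eV
KE = E_photon - phi
= 10.3488 - 1.17
= 9.1788 eV

9.1788


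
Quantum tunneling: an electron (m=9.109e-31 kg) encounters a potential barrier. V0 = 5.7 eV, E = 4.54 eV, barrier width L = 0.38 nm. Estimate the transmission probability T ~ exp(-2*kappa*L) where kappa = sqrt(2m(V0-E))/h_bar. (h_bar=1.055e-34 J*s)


V0 - E = 1.16 eV = 1.8583e-19 J
kappa = sqrt(2 * m * (V0-E)) / h_bar
= sqrt(2 * 9.109e-31 * 1.8583e-19) / 1.055e-34
= 5.5152e+09 /m
2*kappa*L = 2 * 5.5152e+09 * 0.38e-9
= 4.1915
T = exp(-4.1915) = 1.512325e-02

1.512325e-02


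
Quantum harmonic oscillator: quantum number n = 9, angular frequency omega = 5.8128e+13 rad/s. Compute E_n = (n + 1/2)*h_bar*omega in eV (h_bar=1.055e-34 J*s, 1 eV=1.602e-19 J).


E = (n + 1/2) * h_bar * omega
= (9 + 0.5) * 1.055e-34 * 5.8128e+13
= 9.5 * 6.1325e-21
= 5.8259e-20 J
= 0.3637 eV

0.3637


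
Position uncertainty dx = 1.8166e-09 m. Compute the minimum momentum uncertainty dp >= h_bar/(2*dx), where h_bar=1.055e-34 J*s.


dp = h_bar / (2 * dx)
= 1.055e-34 / (2 * 1.8166e-09)
= 1.055e-34 / 3.6332e-09
= 2.9038e-26 kg*m/s

2.9038e-26


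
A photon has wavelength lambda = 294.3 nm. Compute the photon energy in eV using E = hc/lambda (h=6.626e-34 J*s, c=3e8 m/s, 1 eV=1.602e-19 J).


E = hc / lambda
= (6.626e-34)(3e8) / (294.3e-9)
= 1.9878e-25 / 2.9430e-07
= 6.7543e-19 J
Converting to eV: 6.7543e-19 / 1.602e-19
= 4.2162 eV

4.2162


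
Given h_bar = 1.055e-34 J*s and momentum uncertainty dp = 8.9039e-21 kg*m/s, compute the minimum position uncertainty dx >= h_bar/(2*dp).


dx = h_bar / (2 * dp)
= 1.055e-34 / (2 * 8.9039e-21)
= 1.055e-34 / 1.7808e-20
= 5.9244e-15 m

5.9244e-15


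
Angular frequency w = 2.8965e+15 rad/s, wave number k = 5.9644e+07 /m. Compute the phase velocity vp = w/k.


vp = w / k
= 2.8965e+15 / 5.9644e+07
= 4.8563e+07 m/s

4.8563e+07


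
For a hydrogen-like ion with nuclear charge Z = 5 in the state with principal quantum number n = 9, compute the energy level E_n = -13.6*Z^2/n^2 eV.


E_n = -13.6 * Z^2 / n^2
= -13.6 * 5^2 / 9^2
= -13.6 * 25 / 81
= -4.1975 eV

-4.1975


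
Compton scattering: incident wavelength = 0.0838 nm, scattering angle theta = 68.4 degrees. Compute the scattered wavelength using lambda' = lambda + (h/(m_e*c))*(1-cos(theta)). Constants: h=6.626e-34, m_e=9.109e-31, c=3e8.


Compton wavelength: h/(m_e*c) = 2.4247e-12 m
d_lambda = 2.4247e-12 * (1 - cos(68.4 deg))
= 2.4247e-12 * 0.631875
= 1.5321e-12 m = 0.001532 nm
lambda' = 0.0838 + 0.001532
= 0.085332 nm

0.085332


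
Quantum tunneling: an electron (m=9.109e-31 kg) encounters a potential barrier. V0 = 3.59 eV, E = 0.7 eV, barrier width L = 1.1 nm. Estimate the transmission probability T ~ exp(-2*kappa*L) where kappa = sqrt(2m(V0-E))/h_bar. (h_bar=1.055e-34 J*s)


V0 - E = 2.89 eV = 4.6298e-19 J
kappa = sqrt(2 * m * (V0-E)) / h_bar
= sqrt(2 * 9.109e-31 * 4.6298e-19) / 1.055e-34
= 8.7052e+09 /m
2*kappa*L = 2 * 8.7052e+09 * 1.1e-9
= 19.1514
T = exp(-19.1514) = 4.815578e-09

4.815578e-09


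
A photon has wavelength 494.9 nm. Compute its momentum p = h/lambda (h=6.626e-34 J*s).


p = h / lambda
= 6.626e-34 / (494.9e-9)
= 6.626e-34 / 4.9490e-07
= 1.3389e-27 kg*m/s

1.3389e-27


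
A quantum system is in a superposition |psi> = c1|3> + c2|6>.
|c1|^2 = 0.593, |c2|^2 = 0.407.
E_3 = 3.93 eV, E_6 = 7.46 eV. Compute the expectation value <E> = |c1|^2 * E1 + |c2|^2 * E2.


<E> = |c1|^2 * E1 + |c2|^2 * E2
= 0.593 * 3.93 + 0.407 * 7.46
= 2.3305 + 3.0362
= 5.3667 eV

5.3667


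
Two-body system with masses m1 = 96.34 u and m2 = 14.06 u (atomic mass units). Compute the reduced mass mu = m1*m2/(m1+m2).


mu = m1 * m2 / (m1 + m2)
= 96.34 * 14.06 / (96.34 + 14.06)
= 1354.5404 / 110.4
= 12.2694 u

12.2694


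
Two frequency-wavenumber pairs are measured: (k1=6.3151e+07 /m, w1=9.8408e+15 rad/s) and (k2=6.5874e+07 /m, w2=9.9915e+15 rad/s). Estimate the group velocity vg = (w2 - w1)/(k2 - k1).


vg = (w2 - w1) / (k2 - k1)
= (9.9915e+15 - 9.8408e+15) / (6.5874e+07 - 6.3151e+07)
= 1.5070e+14 / 2.7230e+06
= 5.5343e+07 m/s

5.5343e+07


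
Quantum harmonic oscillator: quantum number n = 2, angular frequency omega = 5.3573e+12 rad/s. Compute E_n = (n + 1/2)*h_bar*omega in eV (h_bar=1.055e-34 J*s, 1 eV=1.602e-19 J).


E = (n + 1/2) * h_bar * omega
= (2 + 0.5) * 1.055e-34 * 5.3573e+12
= 2.5 * 5.6520e-22
= 1.4130e-21 J
= 0.0088 eV

0.0088


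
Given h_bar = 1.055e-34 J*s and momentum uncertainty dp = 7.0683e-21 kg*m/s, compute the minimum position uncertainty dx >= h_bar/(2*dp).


dx = h_bar / (2 * dp)
= 1.055e-34 / (2 * 7.0683e-21)
= 1.055e-34 / 1.4137e-20
= 7.4629e-15 m

7.4629e-15


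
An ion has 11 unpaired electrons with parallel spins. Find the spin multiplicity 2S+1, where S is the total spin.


Total spin S = N * (1/2) = 11 * 0.5 = 5.5
Spin multiplicity = 2S + 1
= 2 * 5.5 + 1
= 12

12


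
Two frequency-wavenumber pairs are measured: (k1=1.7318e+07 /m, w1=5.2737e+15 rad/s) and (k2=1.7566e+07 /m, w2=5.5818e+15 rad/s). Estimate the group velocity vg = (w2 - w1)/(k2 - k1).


vg = (w2 - w1) / (k2 - k1)
= (5.5818e+15 - 5.2737e+15) / (1.7566e+07 - 1.7318e+07)
= 3.0810e+14 / 2.4800e+05
= 1.2423e+09 m/s

1.2423e+09


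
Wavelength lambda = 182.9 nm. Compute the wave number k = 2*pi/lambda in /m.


k = 2 * pi / lambda
= 6.2832 / (182.9e-9)
= 6.2832 / 1.8290e-07
= 3.4353e+07 /m

3.4353e+07


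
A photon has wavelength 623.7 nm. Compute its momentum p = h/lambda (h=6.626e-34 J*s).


p = h / lambda
= 6.626e-34 / (623.7e-9)
= 6.626e-34 / 6.2370e-07
= 1.0624e-27 kg*m/s

1.0624e-27


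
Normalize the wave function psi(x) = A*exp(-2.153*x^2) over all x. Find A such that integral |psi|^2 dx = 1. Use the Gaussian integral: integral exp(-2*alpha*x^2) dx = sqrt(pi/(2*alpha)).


integral |psi|^2 dx = A^2 * sqrt(pi/(2*alpha)) = 1
A^2 = sqrt(2*alpha/pi)
= sqrt(2 * 2.153 / pi)
= 1.170744
A = sqrt(1.170744)
= 1.082

1.082


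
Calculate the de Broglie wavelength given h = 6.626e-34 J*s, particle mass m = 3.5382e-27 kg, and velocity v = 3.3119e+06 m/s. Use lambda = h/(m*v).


lambda = h / (m * v)
= 6.626e-34 / (3.5382e-27 * 3.3119e+06)
= 6.626e-34 / 1.1718e-20
= 5.6545e-14 m

5.6545e-14


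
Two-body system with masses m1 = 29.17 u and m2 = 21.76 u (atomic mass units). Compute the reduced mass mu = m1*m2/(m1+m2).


mu = m1 * m2 / (m1 + m2)
= 29.17 * 21.76 / (29.17 + 21.76)
= 634.7392 / 50.93
= 12.463 u

12.463


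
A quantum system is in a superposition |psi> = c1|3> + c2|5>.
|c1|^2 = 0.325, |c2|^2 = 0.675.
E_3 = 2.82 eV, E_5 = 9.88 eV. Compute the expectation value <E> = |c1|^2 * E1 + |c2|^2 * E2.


<E> = |c1|^2 * E1 + |c2|^2 * E2
= 0.325 * 2.82 + 0.675 * 9.88
= 0.9165 + 6.669
= 7.5855 eV

7.5855


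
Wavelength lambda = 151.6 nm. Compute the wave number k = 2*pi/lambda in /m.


k = 2 * pi / lambda
= 6.2832 / (151.6e-9)
= 6.2832 / 1.5160e-07
= 4.1446e+07 /m

4.1446e+07


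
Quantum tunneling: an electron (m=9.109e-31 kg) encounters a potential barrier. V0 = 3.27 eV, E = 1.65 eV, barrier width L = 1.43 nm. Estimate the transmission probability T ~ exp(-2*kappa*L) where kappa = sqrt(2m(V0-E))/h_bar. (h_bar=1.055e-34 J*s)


V0 - E = 1.62 eV = 2.5952e-19 J
kappa = sqrt(2 * m * (V0-E)) / h_bar
= sqrt(2 * 9.109e-31 * 2.5952e-19) / 1.055e-34
= 6.5176e+09 /m
2*kappa*L = 2 * 6.5176e+09 * 1.43e-9
= 18.6403
T = exp(-18.6403) = 8.028317e-09

8.028317e-09


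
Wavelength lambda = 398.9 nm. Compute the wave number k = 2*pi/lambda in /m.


k = 2 * pi / lambda
= 6.2832 / (398.9e-9)
= 6.2832 / 3.9890e-07
= 1.5751e+07 /m

1.5751e+07


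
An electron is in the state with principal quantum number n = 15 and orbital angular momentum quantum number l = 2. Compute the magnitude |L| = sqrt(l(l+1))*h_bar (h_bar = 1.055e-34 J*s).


L = sqrt(l*(l+1)) * h_bar
= sqrt(2 * 3) * 1.055e-34
= sqrt(6) * 1.055e-34
= 2.4495 * 1.055e-34
= 2.5842e-34 J*s

2.5842e-34


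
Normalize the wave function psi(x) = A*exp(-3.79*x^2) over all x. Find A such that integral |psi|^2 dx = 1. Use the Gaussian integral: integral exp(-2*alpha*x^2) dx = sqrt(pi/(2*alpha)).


integral |psi|^2 dx = A^2 * sqrt(pi/(2*alpha)) = 1
A^2 = sqrt(2*alpha/pi)
= sqrt(2 * 3.79 / pi)
= 1.553315
A = sqrt(1.553315)
= 1.2463

1.2463


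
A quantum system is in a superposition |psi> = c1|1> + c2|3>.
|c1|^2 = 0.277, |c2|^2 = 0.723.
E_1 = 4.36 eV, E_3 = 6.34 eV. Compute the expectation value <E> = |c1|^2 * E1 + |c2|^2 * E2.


<E> = |c1|^2 * E1 + |c2|^2 * E2
= 0.277 * 4.36 + 0.723 * 6.34
= 1.2077 + 4.5838
= 5.7915 eV

5.7915


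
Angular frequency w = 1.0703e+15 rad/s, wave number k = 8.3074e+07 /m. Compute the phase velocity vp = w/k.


vp = w / k
= 1.0703e+15 / 8.3074e+07
= 1.2884e+07 m/s

1.2884e+07


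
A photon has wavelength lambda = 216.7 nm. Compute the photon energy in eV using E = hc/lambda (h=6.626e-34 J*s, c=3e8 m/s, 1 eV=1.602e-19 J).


E = hc / lambda
= (6.626e-34)(3e8) / (216.7e-9)
= 1.9878e-25 / 2.1670e-07
= 9.1731e-19 J
Converting to eV: 9.1731e-19 / 1.602e-19
= 5.726 eV

5.726


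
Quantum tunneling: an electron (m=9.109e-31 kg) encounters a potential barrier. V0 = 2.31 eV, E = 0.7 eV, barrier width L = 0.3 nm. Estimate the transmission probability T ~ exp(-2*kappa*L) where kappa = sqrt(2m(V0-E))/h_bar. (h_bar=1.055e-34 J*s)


V0 - E = 1.61 eV = 2.5792e-19 J
kappa = sqrt(2 * m * (V0-E)) / h_bar
= sqrt(2 * 9.109e-31 * 2.5792e-19) / 1.055e-34
= 6.4974e+09 /m
2*kappa*L = 2 * 6.4974e+09 * 0.3e-9
= 3.8985
T = exp(-3.8985) = 2.027306e-02

2.027306e-02


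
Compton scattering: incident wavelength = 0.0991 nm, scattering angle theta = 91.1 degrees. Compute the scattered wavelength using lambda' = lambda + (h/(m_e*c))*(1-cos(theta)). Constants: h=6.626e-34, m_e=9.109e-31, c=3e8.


Compton wavelength: h/(m_e*c) = 2.4247e-12 m
d_lambda = 2.4247e-12 * (1 - cos(91.1 deg))
= 2.4247e-12 * 1.019197
= 2.4713e-12 m = 0.002471 nm
lambda' = 0.0991 + 0.002471
= 0.101571 nm

0.101571


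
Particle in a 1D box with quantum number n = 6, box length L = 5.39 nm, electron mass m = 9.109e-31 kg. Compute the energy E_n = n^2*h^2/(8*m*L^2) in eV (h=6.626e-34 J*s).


E = n^2 * h^2 / (8 * m * L^2)
= 6^2 * (6.626e-34)^2 / (8 * 9.109e-31 * (5.39e-9)^2)
= 36 * 4.3904e-67 / (8 * 9.109e-31 * 2.9052e-17)
= 7.4656e-20 J
= 0.466 eV

0.466


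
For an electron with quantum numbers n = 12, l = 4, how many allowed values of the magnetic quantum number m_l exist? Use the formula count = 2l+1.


m_l ranges from -l to +l in integer steps
So m_l goes from -4 to +4
Count = 2l + 1 = 2*4 + 1
= 9

9


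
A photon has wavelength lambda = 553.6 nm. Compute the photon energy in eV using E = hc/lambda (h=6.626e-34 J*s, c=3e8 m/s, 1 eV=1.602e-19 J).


E = hc / lambda
= (6.626e-34)(3e8) / (553.6e-9)
= 1.9878e-25 / 5.5360e-07
= 3.5907e-19 J
Converting to eV: 3.5907e-19 / 1.602e-19
= 2.2414 eV

2.2414


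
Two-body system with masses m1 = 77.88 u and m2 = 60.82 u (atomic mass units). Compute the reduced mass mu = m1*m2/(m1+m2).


mu = m1 * m2 / (m1 + m2)
= 77.88 * 60.82 / (77.88 + 60.82)
= 4736.6616 / 138.7
= 34.1504 u

34.1504


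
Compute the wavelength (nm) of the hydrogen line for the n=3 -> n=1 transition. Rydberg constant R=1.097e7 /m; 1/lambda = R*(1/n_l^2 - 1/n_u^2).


1/lambda = R * (1/n_l^2 - 1/n_u^2)
= 1.097e7 * (1/1^2 - 1/3^2)
= 1.097e7 * (1.0 - 0.111111)
= 1.097e7 * 0.888889
= 9.7511e+06 /m
lambda = 1 / 9.7511e+06 = 102.5524 nm

102.5524


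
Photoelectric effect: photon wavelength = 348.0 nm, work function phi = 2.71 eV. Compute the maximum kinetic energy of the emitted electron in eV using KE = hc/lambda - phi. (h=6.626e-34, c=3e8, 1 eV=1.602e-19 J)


E_photon = hc / lambda
= (6.626e-34)(3e8) / (348.0e-9)
= 5.7121e-19 J
= 3.5656 eV
KE = E_photon - phi
= 3.5656 - 2.71
= 0.8556 eV

0.8556


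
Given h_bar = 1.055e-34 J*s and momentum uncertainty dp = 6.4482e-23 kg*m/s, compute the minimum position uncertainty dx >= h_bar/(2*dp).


dx = h_bar / (2 * dp)
= 1.055e-34 / (2 * 6.4482e-23)
= 1.055e-34 / 1.2896e-22
= 8.1806e-13 m

8.1806e-13


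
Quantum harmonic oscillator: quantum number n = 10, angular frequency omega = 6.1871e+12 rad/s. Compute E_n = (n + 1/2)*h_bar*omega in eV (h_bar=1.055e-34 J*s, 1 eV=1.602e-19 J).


E = (n + 1/2) * h_bar * omega
= (10 + 0.5) * 1.055e-34 * 6.1871e+12
= 10.5 * 6.5274e-22
= 6.8538e-21 J
= 0.0428 eV

0.0428


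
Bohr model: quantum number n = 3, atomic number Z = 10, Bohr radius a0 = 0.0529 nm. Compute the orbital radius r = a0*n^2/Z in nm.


r = a0 * n^2 / Z
= 0.0529 * 3^2 / 10
= 0.0529 * 9 / 10
= 0.0476 nm

0.0476


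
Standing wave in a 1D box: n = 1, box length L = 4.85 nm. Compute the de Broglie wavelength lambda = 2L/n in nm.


lambda = 2L / n
= 2 * 4.85 / 1
= 9.7 / 1
= 9.7 nm

9.7


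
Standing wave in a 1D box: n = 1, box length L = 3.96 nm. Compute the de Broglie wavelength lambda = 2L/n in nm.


lambda = 2L / n
= 2 * 3.96 / 1
= 7.92 / 1
= 7.92 nm

7.92


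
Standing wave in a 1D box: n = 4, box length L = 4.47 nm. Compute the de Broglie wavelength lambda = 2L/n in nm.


lambda = 2L / n
= 2 * 4.47 / 4
= 8.94 / 4
= 2.235 nm

2.235


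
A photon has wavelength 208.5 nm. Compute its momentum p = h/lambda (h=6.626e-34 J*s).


p = h / lambda
= 6.626e-34 / (208.5e-9)
= 6.626e-34 / 2.0850e-07
= 3.1779e-27 kg*m/s

3.1779e-27


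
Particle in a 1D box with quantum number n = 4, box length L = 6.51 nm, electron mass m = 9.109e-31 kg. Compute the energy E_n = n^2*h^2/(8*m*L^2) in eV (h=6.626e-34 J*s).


E = n^2 * h^2 / (8 * m * L^2)
= 4^2 * (6.626e-34)^2 / (8 * 9.109e-31 * (6.51e-9)^2)
= 16 * 4.3904e-67 / (8 * 9.109e-31 * 4.2380e-17)
= 2.2746e-20 J
= 0.142 eV

0.142


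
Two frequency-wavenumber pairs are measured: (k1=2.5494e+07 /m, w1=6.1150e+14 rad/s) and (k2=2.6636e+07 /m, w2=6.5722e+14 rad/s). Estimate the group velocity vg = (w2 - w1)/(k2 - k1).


vg = (w2 - w1) / (k2 - k1)
= (6.5722e+14 - 6.1150e+14) / (2.6636e+07 - 2.5494e+07)
= 4.5720e+13 / 1.1420e+06
= 4.0035e+07 m/s

4.0035e+07


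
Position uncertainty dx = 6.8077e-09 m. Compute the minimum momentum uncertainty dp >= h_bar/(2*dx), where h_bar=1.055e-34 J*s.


dp = h_bar / (2 * dx)
= 1.055e-34 / (2 * 6.8077e-09)
= 1.055e-34 / 1.3615e-08
= 7.7486e-27 kg*m/s

7.7486e-27


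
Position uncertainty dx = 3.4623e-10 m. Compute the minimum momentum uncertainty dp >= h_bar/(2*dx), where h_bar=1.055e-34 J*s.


dp = h_bar / (2 * dx)
= 1.055e-34 / (2 * 3.4623e-10)
= 1.055e-34 / 6.9246e-10
= 1.5236e-25 kg*m/s

1.5236e-25


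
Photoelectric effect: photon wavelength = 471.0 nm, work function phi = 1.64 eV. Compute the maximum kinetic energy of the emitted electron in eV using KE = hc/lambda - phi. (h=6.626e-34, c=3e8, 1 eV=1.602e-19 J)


E_photon = hc / lambda
= (6.626e-34)(3e8) / (471.0e-9)
= 4.2204e-19 J
= 2.6344 eV
KE = E_photon - phi
= 2.6344 - 1.64
= 0.9944 eV

0.9944


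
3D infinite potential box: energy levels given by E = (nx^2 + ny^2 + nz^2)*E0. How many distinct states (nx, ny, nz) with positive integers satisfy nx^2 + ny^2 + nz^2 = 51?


Enumerate all (nx, ny, nz) with nx^2 + ny^2 + nz^2 = 51:
(1,1,7)
(1,5,5)
(1,7,1)
(5,1,5)
(5,5,1)
(7,1,1)
Total degeneracy = 6

6


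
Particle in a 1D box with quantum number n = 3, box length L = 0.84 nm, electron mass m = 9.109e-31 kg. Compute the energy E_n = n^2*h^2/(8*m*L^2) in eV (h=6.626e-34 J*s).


E = n^2 * h^2 / (8 * m * L^2)
= 3^2 * (6.626e-34)^2 / (8 * 9.109e-31 * (0.84e-9)^2)
= 9 * 4.3904e-67 / (8 * 9.109e-31 * 7.0560e-19)
= 7.6847e-19 J
= 4.7969 eV

4.7969


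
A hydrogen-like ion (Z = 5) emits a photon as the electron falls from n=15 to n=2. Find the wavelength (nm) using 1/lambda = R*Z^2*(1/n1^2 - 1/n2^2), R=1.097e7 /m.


1/lambda = R * Z^2 * (1/n1^2 - 1/n2^2)
= 1.097e7 * 5^2 * (1/2^2 - 1/15^2)
= 1.097e7 * 25 * (0.25 - 0.004444)
= 6.7344e+07 /m
lambda = 1 / 6.7344e+07
= 14.8492 nm

14.8492


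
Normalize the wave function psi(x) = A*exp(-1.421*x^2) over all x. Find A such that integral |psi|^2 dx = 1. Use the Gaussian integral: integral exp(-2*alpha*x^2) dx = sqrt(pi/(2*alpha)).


integral |psi|^2 dx = A^2 * sqrt(pi/(2*alpha)) = 1
A^2 = sqrt(2*alpha/pi)
= sqrt(2 * 1.421 / pi)
= 0.951124
A = sqrt(0.951124)
= 0.9753

0.9753


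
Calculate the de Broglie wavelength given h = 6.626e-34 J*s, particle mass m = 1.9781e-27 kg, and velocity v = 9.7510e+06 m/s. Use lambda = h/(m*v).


lambda = h / (m * v)
= 6.626e-34 / (1.9781e-27 * 9.7510e+06)
= 6.626e-34 / 1.9288e-20
= 3.4352e-14 m

3.4352e-14


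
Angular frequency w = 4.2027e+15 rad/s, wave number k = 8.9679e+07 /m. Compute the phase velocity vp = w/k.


vp = w / k
= 4.2027e+15 / 8.9679e+07
= 4.6864e+07 m/s

4.6864e+07


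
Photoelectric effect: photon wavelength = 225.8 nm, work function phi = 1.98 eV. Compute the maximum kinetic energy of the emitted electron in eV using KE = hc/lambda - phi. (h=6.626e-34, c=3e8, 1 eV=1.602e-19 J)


E_photon = hc / lambda
= (6.626e-34)(3e8) / (225.8e-9)
= 8.8034e-19 J
= 5.4952 eV
KE = E_photon - phi
= 5.4952 - 1.98
= 3.5152 eV

3.5152


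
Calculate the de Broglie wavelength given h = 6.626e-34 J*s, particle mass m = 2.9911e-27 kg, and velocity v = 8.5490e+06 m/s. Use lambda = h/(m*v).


lambda = h / (m * v)
= 6.626e-34 / (2.9911e-27 * 8.5490e+06)
= 6.626e-34 / 2.5571e-20
= 2.5912e-14 m

2.5912e-14


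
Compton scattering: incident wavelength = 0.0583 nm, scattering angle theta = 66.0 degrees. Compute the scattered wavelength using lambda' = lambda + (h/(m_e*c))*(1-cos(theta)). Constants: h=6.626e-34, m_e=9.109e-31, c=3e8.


Compton wavelength: h/(m_e*c) = 2.4247e-12 m
d_lambda = 2.4247e-12 * (1 - cos(66.0 deg))
= 2.4247e-12 * 0.593263
= 1.4385e-12 m = 0.001438 nm
lambda' = 0.0583 + 0.001438
= 0.059738 nm

0.059738


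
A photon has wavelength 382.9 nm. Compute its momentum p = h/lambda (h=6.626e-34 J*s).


p = h / lambda
= 6.626e-34 / (382.9e-9)
= 6.626e-34 / 3.8290e-07
= 1.7305e-27 kg*m/s

1.7305e-27


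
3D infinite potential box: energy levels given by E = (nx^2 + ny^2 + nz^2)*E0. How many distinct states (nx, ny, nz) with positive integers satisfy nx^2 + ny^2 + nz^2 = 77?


Enumerate all (nx, ny, nz) with nx^2 + ny^2 + nz^2 = 77:
(2,3,8)
(2,8,3)
(3,2,8)
(3,8,2)
(4,5,6)
(4,6,5)
(5,4,6)
(5,6,4)
(6,4,5)
(6,5,4)
(8,2,3)
(8,3,2)
Total degeneracy = 12

12


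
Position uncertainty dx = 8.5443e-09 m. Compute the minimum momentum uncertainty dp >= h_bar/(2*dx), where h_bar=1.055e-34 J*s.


dp = h_bar / (2 * dx)
= 1.055e-34 / (2 * 8.5443e-09)
= 1.055e-34 / 1.7089e-08
= 6.1737e-27 kg*m/s

6.1737e-27


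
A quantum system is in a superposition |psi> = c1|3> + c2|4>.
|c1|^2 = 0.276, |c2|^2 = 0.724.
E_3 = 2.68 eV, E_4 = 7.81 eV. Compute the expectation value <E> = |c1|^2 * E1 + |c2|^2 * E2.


<E> = |c1|^2 * E1 + |c2|^2 * E2
= 0.276 * 2.68 + 0.724 * 7.81
= 0.7397 + 5.6544
= 6.3941 eV

6.3941


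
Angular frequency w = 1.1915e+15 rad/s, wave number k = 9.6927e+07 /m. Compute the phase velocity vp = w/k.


vp = w / k
= 1.1915e+15 / 9.6927e+07
= 1.2293e+07 m/s

1.2293e+07


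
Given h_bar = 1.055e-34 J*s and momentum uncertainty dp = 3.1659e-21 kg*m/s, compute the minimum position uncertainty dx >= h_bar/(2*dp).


dx = h_bar / (2 * dp)
= 1.055e-34 / (2 * 3.1659e-21)
= 1.055e-34 / 6.3318e-21
= 1.6662e-14 m

1.6662e-14


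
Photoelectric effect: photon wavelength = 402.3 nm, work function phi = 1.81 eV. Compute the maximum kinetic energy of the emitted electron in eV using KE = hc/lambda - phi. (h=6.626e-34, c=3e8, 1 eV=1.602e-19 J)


E_photon = hc / lambda
= (6.626e-34)(3e8) / (402.3e-9)
= 4.9411e-19 J
= 3.0843 eV
KE = E_photon - phi
= 3.0843 - 1.81
= 1.2743 eV

1.2743


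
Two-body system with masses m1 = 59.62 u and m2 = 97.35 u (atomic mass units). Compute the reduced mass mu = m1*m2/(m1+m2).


mu = m1 * m2 / (m1 + m2)
= 59.62 * 97.35 / (59.62 + 97.35)
= 5804.007 / 156.97
= 36.9753 u

36.9753


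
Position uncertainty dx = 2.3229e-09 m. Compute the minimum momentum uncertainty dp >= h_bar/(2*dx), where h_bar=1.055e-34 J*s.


dp = h_bar / (2 * dx)
= 1.055e-34 / (2 * 2.3229e-09)
= 1.055e-34 / 4.6458e-09
= 2.2709e-26 kg*m/s

2.2709e-26


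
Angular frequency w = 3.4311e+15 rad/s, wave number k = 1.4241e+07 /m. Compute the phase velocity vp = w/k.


vp = w / k
= 3.4311e+15 / 1.4241e+07
= 2.4093e+08 m/s

2.4093e+08


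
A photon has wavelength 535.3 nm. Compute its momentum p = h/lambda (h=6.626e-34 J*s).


p = h / lambda
= 6.626e-34 / (535.3e-9)
= 6.626e-34 / 5.3530e-07
= 1.2378e-27 kg*m/s

1.2378e-27


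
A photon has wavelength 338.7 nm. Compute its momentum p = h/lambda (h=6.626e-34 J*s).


p = h / lambda
= 6.626e-34 / (338.7e-9)
= 6.626e-34 / 3.3870e-07
= 1.9563e-27 kg*m/s

1.9563e-27


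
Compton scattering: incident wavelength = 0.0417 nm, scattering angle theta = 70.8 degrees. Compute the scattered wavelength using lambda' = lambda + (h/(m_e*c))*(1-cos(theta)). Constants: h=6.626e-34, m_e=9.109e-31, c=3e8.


Compton wavelength: h/(m_e*c) = 2.4247e-12 m
d_lambda = 2.4247e-12 * (1 - cos(70.8 deg))
= 2.4247e-12 * 0.671133
= 1.6273e-12 m = 0.001627 nm
lambda' = 0.0417 + 0.001627
= 0.043327 nm

0.043327


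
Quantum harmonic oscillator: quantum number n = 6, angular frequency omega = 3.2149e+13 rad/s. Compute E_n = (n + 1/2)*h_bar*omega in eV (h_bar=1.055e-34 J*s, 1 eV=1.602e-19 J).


E = (n + 1/2) * h_bar * omega
= (6 + 0.5) * 1.055e-34 * 3.2149e+13
= 6.5 * 3.3917e-21
= 2.2046e-20 J
= 0.1376 eV

0.1376


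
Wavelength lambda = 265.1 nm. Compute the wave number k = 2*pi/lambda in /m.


k = 2 * pi / lambda
= 6.2832 / (265.1e-9)
= 6.2832 / 2.6510e-07
= 2.3701e+07 /m

2.3701e+07


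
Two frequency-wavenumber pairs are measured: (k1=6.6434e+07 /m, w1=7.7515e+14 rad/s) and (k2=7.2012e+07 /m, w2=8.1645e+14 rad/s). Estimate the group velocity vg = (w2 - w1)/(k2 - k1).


vg = (w2 - w1) / (k2 - k1)
= (8.1645e+14 - 7.7515e+14) / (7.2012e+07 - 6.6434e+07)
= 4.1300e+13 / 5.5780e+06
= 7.4041e+06 m/s

7.4041e+06


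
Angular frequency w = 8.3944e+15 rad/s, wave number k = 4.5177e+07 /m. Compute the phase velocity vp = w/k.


vp = w / k
= 8.3944e+15 / 4.5177e+07
= 1.8581e+08 m/s

1.8581e+08


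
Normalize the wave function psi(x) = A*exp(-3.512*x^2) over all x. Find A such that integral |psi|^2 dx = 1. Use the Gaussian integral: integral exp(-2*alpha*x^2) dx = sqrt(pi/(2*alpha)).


integral |psi|^2 dx = A^2 * sqrt(pi/(2*alpha)) = 1
A^2 = sqrt(2*alpha/pi)
= sqrt(2 * 3.512 / pi)
= 1.495262
A = sqrt(1.495262)
= 1.2228

1.2228
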